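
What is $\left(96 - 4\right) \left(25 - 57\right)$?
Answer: $-2944$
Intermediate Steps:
$\left(96 - 4\right) \left(25 - 57\right) = 92 \left(25 - 57\right) = 92 \left(-32\right) = -2944$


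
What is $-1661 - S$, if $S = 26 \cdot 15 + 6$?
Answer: $-2057$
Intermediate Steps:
$S = 396$ ($S = 390 + 6 = 396$)
$-1661 - S = -1661 - 396 = -2057$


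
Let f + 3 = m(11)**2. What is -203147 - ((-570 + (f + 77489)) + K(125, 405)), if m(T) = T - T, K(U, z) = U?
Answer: -280188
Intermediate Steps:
m(T) = 0
f = -3 (f = -3 + 0**2 = -3 + 0 = -3)
-203147 - ((-570 + (f + 77489)) + K(125, 405)) = -203147 - ((-570 + (-3 + 77489)) + 125) = -203147 - ((-570 + 77486) + 125) = -203147 - (76916 + 125) = -203147 - 1*77041 = -203147 - 77041 = -280188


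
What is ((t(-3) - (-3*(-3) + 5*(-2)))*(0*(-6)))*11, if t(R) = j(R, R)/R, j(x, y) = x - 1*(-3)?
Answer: 0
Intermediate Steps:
j(x, y) = 3 + x (j(x, y) = x + 3 = 3 + x)
t(R) = (3 + R)/R
((t(-3) - (-3*(-3) + 5*(-2)))*(0*(-6)))*11 = (((3 - 3)/(-3) - (-3*(-3) + 5*(-2)))*(0*(-6)))*11 = ((-⅓*0 - (9 - 10))*0)*11 = ((0 - 1*(-1))*0)*11 = ((0 + 1)*0)*11 = (1*0)*11 = 0*11 = 0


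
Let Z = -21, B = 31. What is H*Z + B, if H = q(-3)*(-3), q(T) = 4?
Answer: 283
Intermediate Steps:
H = -12 (H = 4*(-3) = -12)
H*Z + B = -12*(-21) + 31 = 252 + 31 = 283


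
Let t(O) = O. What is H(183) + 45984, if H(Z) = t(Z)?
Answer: 46167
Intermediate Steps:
H(Z) = Z
H(183) + 45984 = 183 + 45984 = 46167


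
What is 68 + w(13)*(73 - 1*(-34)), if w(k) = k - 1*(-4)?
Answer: 1887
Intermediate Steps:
w(k) = 4 + k (w(k) = k + 4 = 4 + k)
68 + w(13)*(73 - 1*(-34)) = 68 + (4 + 13)*(73 - 1*(-34)) = 68 + 17*(73 + 34) = 68 + 17*107 = 68 + 1819 = 1887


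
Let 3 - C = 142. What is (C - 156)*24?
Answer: -7080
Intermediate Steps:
C = -139 (C = 3 - 1*142 = 3 - 142 = -139)
(C - 156)*24 = (-139 - 156)*24 = -295*24 = -7080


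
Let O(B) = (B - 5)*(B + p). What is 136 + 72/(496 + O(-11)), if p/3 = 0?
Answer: 3811/28 ≈ 136.11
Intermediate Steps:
p = 0 (p = 3*0 = 0)
O(B) = B*(-5 + B) (O(B) = (B - 5)*(B + 0) = (-5 + B)*B = B*(-5 + B))
136 + 72/(496 + O(-11)) = 136 + 72/(496 - 11*(-5 - 11)) = 136 + 72/(496 - 11*(-16)) = 136 + 72/(496 + 176) = 136 + 72/672 = 136 + (1/672)*72 = 136 + 3/28 = 3811/28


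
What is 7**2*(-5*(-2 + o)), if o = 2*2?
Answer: -490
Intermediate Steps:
o = 4
7**2*(-5*(-2 + o)) = 7**2*(-5*(-2 + 4)) = 49*(-5*2) = 49*(-10) = -490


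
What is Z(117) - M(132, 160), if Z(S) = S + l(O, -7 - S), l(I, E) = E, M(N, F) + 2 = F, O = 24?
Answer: -165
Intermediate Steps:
M(N, F) = -2 + F
Z(S) = -7 (Z(S) = S + (-7 - S) = -7)
Z(117) - M(132, 160) = -7 - (-2 + 160) = -7 - 1*158 = -7 - 158 = -165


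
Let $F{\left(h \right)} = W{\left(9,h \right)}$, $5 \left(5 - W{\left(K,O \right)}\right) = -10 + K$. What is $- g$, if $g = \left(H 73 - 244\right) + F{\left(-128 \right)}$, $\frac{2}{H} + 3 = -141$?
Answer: $\frac{86333}{360} \approx 239.81$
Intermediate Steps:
$H = - \frac{1}{72}$ ($H = \frac{2}{-3 - 141} = \frac{2}{-144} = 2 \left(- \frac{1}{144}\right) = - \frac{1}{72} \approx -0.013889$)
$W{\left(K,O \right)} = 7 - \frac{K}{5}$ ($W{\left(K,O \right)} = 5 - \frac{-10 + K}{5} = 5 - \left(-2 + \frac{K}{5}\right) = 7 - \frac{K}{5}$)
$F{\left(h \right)} = \frac{26}{5}$ ($F{\left(h \right)} = 7 - \frac{9}{5} = \frac{26}{5}$)
$g = - \frac{86333}{360}$ ($g = \left(\left(- \frac{1}{72}\right) 73 - 244\right) + \frac{26}{5} = \left(- \frac{73}{72} - 244\right) + \frac{26}{5} = - \frac{17641}{72} + \frac{26}{5} = - \frac{86333}{360} \approx -239.81$)
$- g = \left(-1\right) \left(- \frac{86333}{360}\right) = \frac{86333}{360}$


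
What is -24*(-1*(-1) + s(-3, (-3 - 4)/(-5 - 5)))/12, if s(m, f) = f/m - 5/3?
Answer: 9/5 ≈ 1.8000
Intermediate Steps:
s(m, f) = -5/3 + f/m (s(m, f) = f/m - 5*⅓ = f/m - 5/3 = -5/3 + f/m)
-24*(-1*(-1) + s(-3, (-3 - 4)/(-5 - 5)))/12 = -24*(-1*(-1) + (-5/3 + ((-3 - 4)/(-5 - 5))/(-3)))/12 = -24*(1 + (-5/3 - 7/(-10)*(-⅓)))*(1/12) = -24*(1 + (-5/3 - 7*(-⅒)*(-⅓)))*(1/12) = -24*(1 + (-5/3 + (7/10)*(-⅓)))*(1/12) = -24*(1 + (-5/3 - 7/30))*(1/12) = -24*(1 - 19/10)*(1/12) = -24*(-9)/10*(1/12) = -8*(-27/10)*(1/12) = (108/5)*(1/12) = 9/5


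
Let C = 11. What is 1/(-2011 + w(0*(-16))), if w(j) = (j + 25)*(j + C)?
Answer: -1/1736 ≈ -0.00057604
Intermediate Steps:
w(j) = (11 + j)*(25 + j) (w(j) = (j + 25)*(j + 11) = (25 + j)*(11 + j) = (11 + j)*(25 + j))
1/(-2011 + w(0*(-16))) = 1/(-2011 + (275 + (0*(-16))**2 + 36*(0*(-16)))) = 1/(-2011 + (275 + 0**2 + 36*0)) = 1/(-2011 + (275 + 0 + 0)) = 1/(-2011 + 275) = 1/(-1736) = -1/1736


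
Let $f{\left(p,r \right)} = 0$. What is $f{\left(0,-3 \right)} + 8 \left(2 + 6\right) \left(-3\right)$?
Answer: $-192$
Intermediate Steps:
$f{\left(0,-3 \right)} + 8 \left(2 + 6\right) \left(-3\right) = 0 + 8 \left(2 + 6\right) \left(-3\right) = 0 + 8 \cdot 8 \left(-3\right) = 0 + 8 \left(-24\right) = 0 - 192 = -192$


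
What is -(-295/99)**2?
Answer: -87025/9801 ≈ -8.8792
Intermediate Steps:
-(-295/99)**2 = -1*87025/9801 = -87025/9801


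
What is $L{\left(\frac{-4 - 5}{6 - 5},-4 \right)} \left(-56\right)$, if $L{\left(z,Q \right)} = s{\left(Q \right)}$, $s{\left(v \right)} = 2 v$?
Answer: $448$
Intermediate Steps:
$L{\left(z,Q \right)} = 2 Q$
$L{\left(\frac{-4 - 5}{6 - 5},-4 \right)} \left(-56\right) = 2 \left(-4\right) \left(-56\right) = \left(-8\right) \left(-56\right) = 448$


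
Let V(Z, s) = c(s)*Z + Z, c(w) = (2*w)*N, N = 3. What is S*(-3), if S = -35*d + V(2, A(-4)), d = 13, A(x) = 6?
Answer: 1143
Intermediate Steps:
c(w) = 6*w (c(w) = (2*w)*3 = 6*w)
V(Z, s) = Z + 6*Z*s (V(Z, s) = (6*s)*Z + Z = 6*Z*s + Z = Z + 6*Z*s)
S = -381 (S = -35*13 + 2*(1 + 6*6) = -455 + 2*(1 + 36) = -455 + 2*37 = -455 + 74 = -381)
S*(-3) = -381*(-3) = 1143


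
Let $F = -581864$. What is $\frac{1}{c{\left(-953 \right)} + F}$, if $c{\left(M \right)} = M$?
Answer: $- \frac{1}{582817} \approx -1.7158 \cdot 10^{-6}$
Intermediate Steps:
$\frac{1}{c{\left(-953 \right)} + F} = \frac{1}{-953 - 581864} = \frac{1}{-582817} = - \frac{1}{582817}$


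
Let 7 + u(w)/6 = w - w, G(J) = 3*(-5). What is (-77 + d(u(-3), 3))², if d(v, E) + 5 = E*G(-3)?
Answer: 16129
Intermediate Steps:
G(J) = -15
u(w) = -42 (u(w) = -42 + 6*(w - w) = -42 + 6*0 = -42 + 0 = -42)
d(v, E) = -5 - 15*E (d(v, E) = -5 + E*(-15) = -5 - 15*E)
(-77 + d(u(-3), 3))² = (-77 + (-5 - 15*3))² = (-77 + (-5 - 45))² = (-77 - 50)² = (-127)² = 16129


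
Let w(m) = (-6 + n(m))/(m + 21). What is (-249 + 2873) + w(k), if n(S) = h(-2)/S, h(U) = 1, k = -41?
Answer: 2151927/820 ≈ 2624.3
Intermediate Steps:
n(S) = 1/S
w(m) = (-6 + 1/m)/(21 + m) (w(m) = (-6 + 1/m)/(m + 21) = (-6 + 1/m)/(21 + m))
(-249 + 2873) + w(k) = (-249 + 2873) + (1 - 6*(-41))/((-41)*(21 - 41)) = 2624 - 1/41*(1 + 246)/(-20) = 2624 - 1/41*(-1/20)*247 = 2624 + 247/820 = 2151927/820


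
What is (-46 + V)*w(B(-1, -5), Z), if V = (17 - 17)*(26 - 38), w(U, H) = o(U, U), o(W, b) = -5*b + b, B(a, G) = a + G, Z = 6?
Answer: -1104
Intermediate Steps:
B(a, G) = G + a
o(W, b) = -4*b
w(U, H) = -4*U
V = 0 (V = 0*(-12) = 0)
(-46 + V)*w(B(-1, -5), Z) = (-46 + 0)*(-4*(-5 - 1)) = -(-184)*(-6) = -46*24 = -1104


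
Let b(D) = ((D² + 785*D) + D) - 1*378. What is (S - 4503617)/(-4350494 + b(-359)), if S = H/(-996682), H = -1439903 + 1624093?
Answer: 2244337091492/2244610090265 ≈ 0.99988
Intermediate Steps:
H = 184190
b(D) = -378 + D² + 786*D (b(D) = (D² + 786*D) - 378 = -378 + D² + 786*D)
S = -92095/498341 (S = 184190/(-996682) = 184190*(-1/996682) = -92095/498341 ≈ -0.18480)
(S - 4503617)/(-4350494 + b(-359)) = (-92095/498341 - 4503617)/(-4350494 + (-378 + (-359)² + 786*(-359))) = -2244337091492/(498341*(-4350494 + (-378 + 128881 - 282174))) = -2244337091492/(498341*(-4350494 - 153671)) = -2244337091492/498341/(-4504165) = -2244337091492/498341*(-1/4504165) = 2244337091492/2244610090265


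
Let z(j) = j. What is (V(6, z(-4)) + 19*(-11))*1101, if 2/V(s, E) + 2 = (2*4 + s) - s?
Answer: -229742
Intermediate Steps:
V(s, E) = ⅓ (V(s, E) = 2/(-2 + ((2*4 + s) - s)) = 2/(-2 + ((8 + s) - s)) = 2/(-2 + 8) = 2/6 = 2*(⅙) = ⅓)
(V(6, z(-4)) + 19*(-11))*1101 = (⅓ + 19*(-11))*1101 = (⅓ - 209)*1101 = -626/3*1101 = -229742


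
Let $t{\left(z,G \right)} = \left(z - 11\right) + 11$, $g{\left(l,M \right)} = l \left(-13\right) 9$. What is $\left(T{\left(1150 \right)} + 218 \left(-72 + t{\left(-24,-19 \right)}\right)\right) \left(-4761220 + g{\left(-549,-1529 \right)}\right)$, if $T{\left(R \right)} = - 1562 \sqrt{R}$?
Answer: $98298543936 + 36683468470 \sqrt{46} \approx 3.471 \cdot 10^{11}$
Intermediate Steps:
$g{\left(l,M \right)} = - 117 l$ ($g{\left(l,M \right)} = - 13 l 9 = - 117 l$)
$t{\left(z,G \right)} = z$ ($t{\left(z,G \right)} = \left(-11 + z\right) + 11 = z$)
$\left(T{\left(1150 \right)} + 218 \left(-72 + t{\left(-24,-19 \right)}\right)\right) \left(-4761220 + g{\left(-549,-1529 \right)}\right) = \left(- 1562 \sqrt{1150} + 218 \left(-72 - 24\right)\right) \left(-4761220 - -64233\right) = \left(- 1562 \cdot 5 \sqrt{46} + 218 \left(-96\right)\right) \left(-4761220 + 64233\right) = \left(- 7810 \sqrt{46} - 20928\right) \left(-4696987\right) = \left(-20928 - 7810 \sqrt{46}\right) \left(-4696987\right) = 98298543936 + 36683468470 \sqrt{46}$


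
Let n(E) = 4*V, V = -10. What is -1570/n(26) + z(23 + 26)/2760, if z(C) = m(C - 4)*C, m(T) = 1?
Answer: 108379/2760 ≈ 39.268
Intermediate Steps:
n(E) = -40 (n(E) = 4*(-10) = -40)
z(C) = C (z(C) = 1*C = C)
-1570/n(26) + z(23 + 26)/2760 = -1570/(-40) + (23 + 26)/2760 = -1570*(-1/40) + 49*(1/2760) = 157/4 + 49/2760 = 108379/2760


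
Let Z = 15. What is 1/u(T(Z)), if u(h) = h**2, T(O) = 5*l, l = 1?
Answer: 1/25 ≈ 0.040000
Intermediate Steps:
T(O) = 5 (T(O) = 5*1 = 5)
1/u(T(Z)) = 1/(5**2) = 1/25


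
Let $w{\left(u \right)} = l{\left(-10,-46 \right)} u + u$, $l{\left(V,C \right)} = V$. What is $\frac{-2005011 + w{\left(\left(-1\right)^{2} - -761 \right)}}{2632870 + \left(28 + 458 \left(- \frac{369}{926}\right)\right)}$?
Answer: $- \frac{931495347}{1218947273} \approx -0.76418$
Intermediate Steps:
$w{\left(u \right)} = - 9 u$ ($w{\left(u \right)} = - 10 u + u = - 9 u$)
$\frac{-2005011 + w{\left(\left(-1\right)^{2} - -761 \right)}}{2632870 + \left(28 + 458 \left(- \frac{369}{926}\right)\right)} = \frac{-2005011 - 9 \left(\left(-1\right)^{2} - -761\right)}{2632870 + \left(28 + 458 \left(- \frac{369}{926}\right)\right)} = \frac{-2005011 - 9 \left(1 + 761\right)}{2632870 + \left(28 + 458 \left(\left(-369\right) \frac{1}{926}\right)\right)} = \frac{-2005011 - 6858}{2632870 + \left(28 + 458 \left(- \frac{369}{926}\right)\right)} = \frac{-2005011 - 6858}{2632870 + \left(28 - \frac{84501}{463}\right)} = - \frac{2011869}{2632870 - \frac{71537}{463}} = - \frac{2011869}{\frac{1218947273}{463}} = \left(-2011869\right) \frac{463}{1218947273} = - \frac{931495347}{1218947273}$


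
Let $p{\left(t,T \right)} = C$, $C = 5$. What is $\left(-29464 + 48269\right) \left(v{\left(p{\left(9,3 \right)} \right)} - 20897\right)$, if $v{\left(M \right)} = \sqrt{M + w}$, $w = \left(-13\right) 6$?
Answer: $-392968085 + 18805 i \sqrt{73} \approx -3.9297 \cdot 10^{8} + 1.6067 \cdot 10^{5} i$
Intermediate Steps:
$p{\left(t,T \right)} = 5$
$w = -78$
$v{\left(M \right)} = \sqrt{-78 + M}$ ($v{\left(M \right)} = \sqrt{M - 78} = \sqrt{-78 + M}$)
$\left(-29464 + 48269\right) \left(v{\left(p{\left(9,3 \right)} \right)} - 20897\right) = \left(-29464 + 48269\right) \left(\sqrt{-78 + 5} - 20897\right) = 18805 \left(\sqrt{-73} - 20897\right) = 18805 \left(i \sqrt{73} - 20897\right) = 18805 \left(-20897 + i \sqrt{73}\right) = -392968085 + 18805 i \sqrt{73}$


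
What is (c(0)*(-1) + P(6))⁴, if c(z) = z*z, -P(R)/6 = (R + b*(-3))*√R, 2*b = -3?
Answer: 567106596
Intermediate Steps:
b = -3/2 (b = (½)*(-3) = -3/2 ≈ -1.5000)
P(R) = -6*√R*(9/2 + R) (P(R) = -6*(R - 3/2*(-3))*√R = -6*(R + 9/2)*√R = -6*(9/2 + R)*√R = -6*√R*(9/2 + R))
c(z) = z²
(c(0)*(-1) + P(6))⁴ = (0²*(-1) + √6*(-27 - 6*6))⁴ = (0*(-1) + √6*(-27 - 36))⁴ = (0 + √6*(-63))⁴ = (0 - 63*√6)⁴ = (-63*√6)⁴ = 567106596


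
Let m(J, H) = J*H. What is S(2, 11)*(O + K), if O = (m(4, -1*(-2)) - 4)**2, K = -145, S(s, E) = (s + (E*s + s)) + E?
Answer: -4773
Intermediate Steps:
S(s, E) = E + 2*s + E*s (S(s, E) = (s + (s + E*s)) + E = (2*s + E*s) + E = E + 2*s + E*s)
m(J, H) = H*J
O = 16 (O = (-1*(-2)*4 - 4)**2 = (2*4 - 4)**2 = (8 - 4)**2 = 4**2 = 16)
S(2, 11)*(O + K) = (11 + 2*2 + 11*2)*(16 - 145) = (11 + 4 + 22)*(-129) = 37*(-129) = -4773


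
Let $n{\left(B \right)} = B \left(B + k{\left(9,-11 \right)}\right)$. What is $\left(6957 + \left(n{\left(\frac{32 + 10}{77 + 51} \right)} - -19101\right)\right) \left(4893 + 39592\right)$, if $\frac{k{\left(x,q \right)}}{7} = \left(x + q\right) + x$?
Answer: $\frac{4750991994525}{4096} \approx 1.1599 \cdot 10^{9}$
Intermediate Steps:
$k{\left(x,q \right)} = 7 q + 14 x$ ($k{\left(x,q \right)} = 7 \left(\left(x + q\right) + x\right) = 7 \left(\left(q + x\right) + x\right) = 7 \left(q + 2 x\right) = 7 q + 14 x$)
$n{\left(B \right)} = B \left(49 + B\right)$ ($n{\left(B \right)} = B \left(B + \left(7 \left(-11\right) + 14 \cdot 9\right)\right) = B \left(B + \left(-77 + 126\right)\right) = B \left(B + 49\right) = B \left(49 + B\right)$)
$\left(6957 + \left(n{\left(\frac{32 + 10}{77 + 51} \right)} - -19101\right)\right) \left(4893 + 39592\right) = \left(6957 + \left(\frac{32 + 10}{77 + 51} \left(49 + \frac{32 + 10}{77 + 51}\right) - -19101\right)\right) \left(4893 + 39592\right) = \left(6957 + \left(\frac{42}{128} \left(49 + \frac{42}{128}\right) + 19101\right)\right) 44485 = \left(6957 + \left(42 \cdot \frac{1}{128} \left(49 + 42 \cdot \frac{1}{128}\right) + 19101\right)\right) 44485 = \left(6957 + \left(\frac{21 \left(49 + \frac{21}{64}\right)}{64} + 19101\right)\right) 44485 = \left(6957 + \left(\frac{21}{64} \cdot \frac{3157}{64} + 19101\right)\right) 44485 = \left(6957 + \left(\frac{66297}{4096} + 19101\right)\right) 44485 = \left(6957 + \frac{78303993}{4096}\right) 44485 = \frac{106799865}{4096} \cdot 44485 = \frac{4750991994525}{4096}$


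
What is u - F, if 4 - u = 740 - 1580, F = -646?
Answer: 1490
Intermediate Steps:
u = 844 (u = 4 - (740 - 1580) = 4 - 1*(-840) = 4 + 840 = 844)
u - F = 844 - 1*(-646) = 844 + 646 = 1490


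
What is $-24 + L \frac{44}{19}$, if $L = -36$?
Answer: $- \frac{2040}{19} \approx -107.37$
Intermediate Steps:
$-24 + L \frac{44}{19} = -24 - 36 \cdot \frac{44}{19} = -24 - 36 \cdot 44 \cdot \frac{1}{19} = -24 - \frac{1584}{19} = - \frac{2040}{19}$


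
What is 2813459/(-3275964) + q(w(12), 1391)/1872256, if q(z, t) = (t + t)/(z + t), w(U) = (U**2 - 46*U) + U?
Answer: -655146100288079/762847004813760 ≈ -0.85882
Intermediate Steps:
w(U) = U**2 - 45*U
q(z, t) = 2*t/(t + z) (q(z, t) = (2*t)/(t + z) = 2*t/(t + z))
2813459/(-3275964) + q(w(12), 1391)/1872256 = 2813459/(-3275964) + (2*1391/(1391 + 12*(-45 + 12)))/1872256 = 2813459*(-1/3275964) + (2*1391/(1391 + 12*(-33)))*(1/1872256) = -2813459/3275964 + (2*1391/(1391 - 396))*(1/1872256) = -2813459/3275964 + (2*1391/995)*(1/1872256) = -2813459/3275964 + (2*1391*(1/995))*(1/1872256) = -2813459/3275964 + (2782/995)*(1/1872256) = -2813459/3275964 + 1391/931447360 = -655146100288079/762847004813760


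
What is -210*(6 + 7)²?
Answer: -35490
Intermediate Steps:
-210*(6 + 7)² = -210*13² = -210*169 = -35490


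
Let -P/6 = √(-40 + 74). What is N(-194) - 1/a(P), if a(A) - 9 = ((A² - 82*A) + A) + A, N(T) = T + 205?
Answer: 7716406/701479 - 160*√34/2104437 ≈ 11.000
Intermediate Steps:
N(T) = 205 + T
P = -6*√34 (P = -6*√(-40 + 74) = -6*√34 ≈ -34.986)
a(A) = 9 + A² - 80*A (a(A) = 9 + (((A² - 82*A) + A) + A) = 9 + ((A² - 81*A) + A) = 9 + (A² - 80*A) = 9 + A² - 80*A)
N(-194) - 1/a(P) = (205 - 194) - 1/(9 + (-6*√34)² - (-480)*√34) = 11 - 1/(9 + 1224 + 480*√34) = 11 - 1/(1233 + 480*√34)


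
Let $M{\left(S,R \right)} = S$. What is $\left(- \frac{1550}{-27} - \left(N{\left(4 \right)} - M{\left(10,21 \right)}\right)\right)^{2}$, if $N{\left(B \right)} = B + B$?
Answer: $\frac{2572816}{729} \approx 3529.2$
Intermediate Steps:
$N{\left(B \right)} = 2 B$
$\left(- \frac{1550}{-27} - \left(N{\left(4 \right)} - M{\left(10,21 \right)}\right)\right)^{2} = \left(- \frac{1550}{-27} - \left(2 \cdot 4 - 10\right)\right)^{2} = \left(\left(-1550\right) \left(- \frac{1}{27}\right) - \left(8 - 10\right)\right)^{2} = \left(\frac{1550}{27} - -2\right)^{2} = \left(\frac{1550}{27} + 2\right)^{2} = \left(\frac{1604}{27}\right)^{2} = \frac{2572816}{729}$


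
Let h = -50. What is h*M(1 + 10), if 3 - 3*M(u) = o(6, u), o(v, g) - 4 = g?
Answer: 200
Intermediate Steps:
o(v, g) = 4 + g
M(u) = -⅓ - u/3 (M(u) = 1 - (4 + u)/3 = 1 + (-4/3 - u/3) = -⅓ - u/3)
h*M(1 + 10) = -50*(-⅓ - (1 + 10)/3) = -50*(-⅓ - ⅓*11) = -50*(-⅓ - 11/3) = -50*(-4) = 200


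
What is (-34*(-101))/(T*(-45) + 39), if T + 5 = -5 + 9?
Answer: 1717/42 ≈ 40.881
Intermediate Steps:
T = -1 (T = -5 + (-5 + 9) = -5 + 4 = -1)
(-34*(-101))/(T*(-45) + 39) = (-34*(-101))/(-1*(-45) + 39) = 3434/(45 + 39) = 3434/84 = 3434*(1/84) = 1717/42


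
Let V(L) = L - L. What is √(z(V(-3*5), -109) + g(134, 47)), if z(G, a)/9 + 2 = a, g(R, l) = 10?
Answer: I*√989 ≈ 31.448*I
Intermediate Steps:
V(L) = 0
z(G, a) = -18 + 9*a
√(z(V(-3*5), -109) + g(134, 47)) = √((-18 + 9*(-109)) + 10) = √((-18 - 981) + 10) = √(-999 + 10) = √(-989) = I*√989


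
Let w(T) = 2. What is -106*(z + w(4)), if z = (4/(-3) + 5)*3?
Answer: -1378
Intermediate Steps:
z = 11 (z = (4*(-⅓) + 5)*3 = (-4/3 + 5)*3 = (11/3)*3 = 11)
-106*(z + w(4)) = -106*(11 + 2) = -106*13 = -1378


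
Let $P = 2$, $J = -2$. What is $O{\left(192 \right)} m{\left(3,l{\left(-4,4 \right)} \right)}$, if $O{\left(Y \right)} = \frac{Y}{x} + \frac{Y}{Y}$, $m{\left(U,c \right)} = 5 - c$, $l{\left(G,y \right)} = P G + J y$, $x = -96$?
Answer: $-21$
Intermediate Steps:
$l{\left(G,y \right)} = - 2 y + 2 G$ ($l{\left(G,y \right)} = 2 G - 2 y = - 2 y + 2 G$)
$O{\left(Y \right)} = 1 - \frac{Y}{96}$ ($O{\left(Y \right)} = \frac{Y}{-96} + \frac{Y}{Y} = Y \left(- \frac{1}{96}\right) + 1 = - \frac{Y}{96} + 1 = 1 - \frac{Y}{96}$)
$O{\left(192 \right)} m{\left(3,l{\left(-4,4 \right)} \right)} = \left(1 - 2\right) \left(5 - \left(\left(-2\right) 4 + 2 \left(-4\right)\right)\right) = \left(1 - 2\right) \left(5 - \left(-8 - 8\right)\right) = - (5 - -16) = - (5 + 16) = \left(-1\right) 21 = -21$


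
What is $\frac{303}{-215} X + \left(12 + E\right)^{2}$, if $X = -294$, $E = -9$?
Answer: $\frac{91017}{215} \approx 423.33$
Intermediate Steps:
$\frac{303}{-215} X + \left(12 + E\right)^{2} = \frac{303}{-215} \left(-294\right) + \left(12 - 9\right)^{2} = 303 \left(- \frac{1}{215}\right) \left(-294\right) + 3^{2} = \left(- \frac{303}{215}\right) \left(-294\right) + 9 = \frac{89082}{215} + 9 = \frac{91017}{215}$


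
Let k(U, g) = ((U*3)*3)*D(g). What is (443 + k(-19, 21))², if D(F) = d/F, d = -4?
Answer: 11082241/49 ≈ 2.2617e+5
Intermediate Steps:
D(F) = -4/F
k(U, g) = -36*U/g (k(U, g) = ((U*3)*3)*(-4/g) = ((3*U)*3)*(-4/g) = (9*U)*(-4/g) = -36*U/g)
(443 + k(-19, 21))² = (443 - 36*(-19)/21)² = (443 - 36*(-19)*1/21)² = (443 + 228/7)² = (3329/7)² = 11082241/49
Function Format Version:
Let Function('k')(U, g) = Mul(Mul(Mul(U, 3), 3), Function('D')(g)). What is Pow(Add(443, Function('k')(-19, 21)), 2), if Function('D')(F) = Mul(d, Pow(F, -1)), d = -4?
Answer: Rational(11082241, 49) ≈ 2.2617e+5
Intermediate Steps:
Function('D')(F) = Mul(-4, Pow(F, -1))
Function('k')(U, g) = Mul(-36, U, Pow(g, -1)) (Function('k')(U, g) = Mul(Mul(Mul(U, 3), 3), Mul(-4, Pow(g, -1))) = Mul(Mul(Mul(3, U), 3), Mul(-4, Pow(g, -1))) = Mul(Mul(9, U), Mul(-4, Pow(g, -1))) = Mul(-36, U, Pow(g, -1)))
Pow(Add(443, Function('k')(-19, 21)), 2) = Pow(Add(443, Mul(-36, -19, Pow(21, -1))), 2) = Pow(Add(443, Mul(-36, -19, Rational(1, 21))), 2) = Pow(Add(443, Rational(228, 7)), 2) = Pow(Rational(3329, 7), 2) = Rational(11082241, 49)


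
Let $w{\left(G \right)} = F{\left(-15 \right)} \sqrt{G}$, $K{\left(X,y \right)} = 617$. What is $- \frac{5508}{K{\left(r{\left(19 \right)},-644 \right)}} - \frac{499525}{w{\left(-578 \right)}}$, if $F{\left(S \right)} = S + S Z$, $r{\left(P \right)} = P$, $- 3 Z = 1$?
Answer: $- \frac{5508}{617} - \frac{99905 i \sqrt{2}}{68} \approx -8.9271 - 2077.8 i$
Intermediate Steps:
$Z = - \frac{1}{3}$ ($Z = \left(- \frac{1}{3}\right) 1 = - \frac{1}{3} \approx -0.33333$)
$F{\left(S \right)} = \frac{2 S}{3}$ ($F{\left(S \right)} = S + S \left(- \frac{1}{3}\right) = S - \frac{S}{3} = \frac{2 S}{3}$)
$w{\left(G \right)} = - 10 \sqrt{G}$ ($w{\left(G \right)} = \frac{2}{3} \left(-15\right) \sqrt{G} = - 10 \sqrt{G}$)
$- \frac{5508}{K{\left(r{\left(19 \right)},-644 \right)}} - \frac{499525}{w{\left(-578 \right)}} = - \frac{5508}{617} - \frac{499525}{\left(-10\right) \sqrt{-578}} = \left(-5508\right) \frac{1}{617} - \frac{499525}{\left(-10\right) 17 i \sqrt{2}} = - \frac{5508}{617} - \frac{499525}{\left(-170\right) i \sqrt{2}} = - \frac{5508}{617} - 499525 \frac{i \sqrt{2}}{340} = - \frac{5508}{617} - \frac{99905 i \sqrt{2}}{68}$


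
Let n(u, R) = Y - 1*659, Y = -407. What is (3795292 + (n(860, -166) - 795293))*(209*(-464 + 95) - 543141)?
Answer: -1860124180446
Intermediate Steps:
n(u, R) = -1066 (n(u, R) = -407 - 1*659 = -407 - 659 = -1066)
(3795292 + (n(860, -166) - 795293))*(209*(-464 + 95) - 543141) = (3795292 + (-1066 - 795293))*(209*(-464 + 95) - 543141) = (3795292 - 796359)*(209*(-369) - 543141) = 2998933*(-77121 - 543141) = 2998933*(-620262) = -1860124180446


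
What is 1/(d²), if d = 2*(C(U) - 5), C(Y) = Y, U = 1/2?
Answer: 1/81 ≈ 0.012346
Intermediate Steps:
U = ½ ≈ 0.50000
d = -9 (d = 2*(½ - 5) = 2*(-9/2) = -9)
1/(d²) = 1/((-9)²) = 1/81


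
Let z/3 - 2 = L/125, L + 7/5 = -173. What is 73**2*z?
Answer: 6043086/625 ≈ 9668.9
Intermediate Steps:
L = -872/5 (L = -7/5 - 173 = -872/5 ≈ -174.40)
z = 1134/625 (z = 6 + 3*(-872/5/125) = 6 + 3*(-872/5*1/125) = 6 + 3*(-872/625) = 6 - 2616/625 = 1134/625 ≈ 1.8144)
73**2*z = 73**2*(1134/625) = 5329*(1134/625) = 6043086/625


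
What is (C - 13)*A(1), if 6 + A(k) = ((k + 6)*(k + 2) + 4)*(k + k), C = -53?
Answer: -2904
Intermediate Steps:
A(k) = -6 + 2*k*(4 + (2 + k)*(6 + k)) (A(k) = -6 + ((k + 6)*(k + 2) + 4)*(k + k) = -6 + ((6 + k)*(2 + k) + 4)*(2*k) = -6 + ((2 + k)*(6 + k) + 4)*(2*k) = -6 + (4 + (2 + k)*(6 + k))*(2*k) = -6 + 2*k*(4 + (2 + k)*(6 + k)))
(C - 13)*A(1) = (-53 - 13)*(-6 + 2*1³ + 16*1² + 32*1) = -66*(-6 + 2*1 + 16*1 + 32) = -66*(-6 + 2 + 16 + 32) = -66*44 = -2904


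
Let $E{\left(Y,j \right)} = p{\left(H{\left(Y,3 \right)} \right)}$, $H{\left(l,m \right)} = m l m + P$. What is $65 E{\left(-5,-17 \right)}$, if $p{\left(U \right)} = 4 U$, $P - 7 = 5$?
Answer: $-8580$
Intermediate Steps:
$P = 12$ ($P = 7 + 5 = 12$)
$H{\left(l,m \right)} = 12 + l m^{2}$ ($H{\left(l,m \right)} = m l m + 12 = l m m + 12 = l m^{2} + 12 = 12 + l m^{2}$)
$E{\left(Y,j \right)} = 48 + 36 Y$ ($E{\left(Y,j \right)} = 4 \left(12 + Y 3^{2}\right) = 4 \left(12 + Y 9\right) = 4 \left(12 + 9 Y\right) = 48 + 36 Y$)
$65 E{\left(-5,-17 \right)} = 65 \left(48 + 36 \left(-5\right)\right) = 65 \left(48 - 180\right) = 65 \left(-132\right) = -8580$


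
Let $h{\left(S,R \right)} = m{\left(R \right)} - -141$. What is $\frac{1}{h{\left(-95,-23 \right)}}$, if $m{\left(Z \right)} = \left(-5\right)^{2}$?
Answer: $\frac{1}{166} \approx 0.0060241$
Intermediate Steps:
$m{\left(Z \right)} = 25$
$h{\left(S,R \right)} = 166$ ($h{\left(S,R \right)} = 25 - -141 = 25 + 141 = 166$)
$\frac{1}{h{\left(-95,-23 \right)}} = \frac{1}{166}$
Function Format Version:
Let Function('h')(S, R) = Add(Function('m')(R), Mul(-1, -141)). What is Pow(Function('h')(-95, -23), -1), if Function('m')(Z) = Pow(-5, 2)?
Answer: Rational(1, 166) ≈ 0.0060241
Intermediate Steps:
Function('m')(Z) = 25
Function('h')(S, R) = 166 (Function('h')(S, R) = Add(25, Mul(-1, -141)) = Add(25, 141) = 166)
Pow(Function('h')(-95, -23), -1) = Pow(166, -1) = Rational(1, 166)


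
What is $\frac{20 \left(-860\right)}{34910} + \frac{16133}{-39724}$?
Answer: $- \frac{124645583}{138676484} \approx -0.89882$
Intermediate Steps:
$\frac{20 \left(-860\right)}{34910} + \frac{16133}{-39724} = \left(-17200\right) \frac{1}{34910} + 16133 \left(- \frac{1}{39724}\right) = - \frac{1720}{3491} - \frac{16133}{39724} = - \frac{124645583}{138676484}$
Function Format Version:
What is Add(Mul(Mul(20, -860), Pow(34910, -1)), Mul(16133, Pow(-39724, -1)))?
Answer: Rational(-124645583, 138676484) ≈ -0.89882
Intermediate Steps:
Add(Mul(Mul(20, -860), Pow(34910, -1)), Mul(16133, Pow(-39724, -1))) = Add(Mul(-17200, Rational(1, 34910)), Mul(16133, Rational(-1, 39724))) = Add(Rational(-1720, 3491), Rational(-16133, 39724)) = Rational(-124645583, 138676484)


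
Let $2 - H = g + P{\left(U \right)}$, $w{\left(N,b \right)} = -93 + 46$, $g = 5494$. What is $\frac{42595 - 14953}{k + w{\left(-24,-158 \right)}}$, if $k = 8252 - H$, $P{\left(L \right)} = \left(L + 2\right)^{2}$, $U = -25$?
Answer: $\frac{4607}{2371} \approx 1.9431$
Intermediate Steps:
$P{\left(L \right)} = \left(2 + L\right)^{2}$
$w{\left(N,b \right)} = -47$
$H = -6021$ ($H = 2 - \left(5494 + \left(2 - 25\right)^{2}\right) = 2 - \left(5494 + \left(-23\right)^{2}\right) = 2 - \left(5494 + 529\right) = 2 - 6023 = -6021$)
$k = 14273$ ($k = 8252 - -6021 = 8252 + 6021 = 14273$)
$\frac{42595 - 14953}{k + w{\left(-24,-158 \right)}} = \frac{42595 - 14953}{14273 - 47} = \frac{27642}{14226} = 27642 \cdot \frac{1}{14226} = \frac{4607}{2371}$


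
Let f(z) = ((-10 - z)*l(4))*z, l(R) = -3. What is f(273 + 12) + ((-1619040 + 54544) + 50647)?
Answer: -1261624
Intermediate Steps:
f(z) = z*(30 + 3*z) (f(z) = ((-10 - z)*(-3))*z = (30 + 3*z)*z = z*(30 + 3*z))
f(273 + 12) + ((-1619040 + 54544) + 50647) = 3*(273 + 12)*(10 + (273 + 12)) + ((-1619040 + 54544) + 50647) = 3*285*(10 + 285) + (-1564496 + 50647) = 3*285*295 - 1513849 = 252225 - 1513849 = -1261624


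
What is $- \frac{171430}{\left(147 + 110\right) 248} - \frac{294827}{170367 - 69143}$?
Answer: $- \frac{145741629}{26014568} \approx -5.6023$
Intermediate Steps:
$- \frac{171430}{\left(147 + 110\right) 248} - \frac{294827}{170367 - 69143} = - \frac{171430}{257 \cdot 248} - \frac{294827}{101224} = - \frac{171430}{63736} - \frac{294827}{101224} = \left(-171430\right) \frac{1}{63736} - \frac{294827}{101224} = - \frac{2765}{1028} - \frac{294827}{101224} = - \frac{145741629}{26014568}$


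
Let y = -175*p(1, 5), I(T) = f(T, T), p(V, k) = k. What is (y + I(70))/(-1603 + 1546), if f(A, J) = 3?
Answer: 872/57 ≈ 15.298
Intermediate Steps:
I(T) = 3
y = -875 (y = -175*5 = -875)
(y + I(70))/(-1603 + 1546) = (-875 + 3)/(-1603 + 1546) = -872/(-57) = -872*(-1/57) = 872/57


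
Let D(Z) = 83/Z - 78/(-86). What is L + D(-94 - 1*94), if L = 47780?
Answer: 386257283/8084 ≈ 47780.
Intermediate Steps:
D(Z) = 39/43 + 83/Z (D(Z) = 83/Z - 78*(-1/86) = 83/Z + 39/43 = 39/43 + 83/Z)
L + D(-94 - 1*94) = 47780 + (39/43 + 83/(-94 - 1*94)) = 47780 + (39/43 + 83/(-94 - 94)) = 47780 + (39/43 + 83/(-188)) = 47780 + (39/43 + 83*(-1/188)) = 47780 + (39/43 - 83/188) = 47780 + 3763/8084 = 386257283/8084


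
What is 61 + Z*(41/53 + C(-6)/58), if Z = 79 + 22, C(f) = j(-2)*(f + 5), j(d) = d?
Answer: 219199/1537 ≈ 142.61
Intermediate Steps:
C(f) = -10 - 2*f (C(f) = -2*(f + 5) = -2*(5 + f) = -10 - 2*f)
Z = 101
61 + Z*(41/53 + C(-6)/58) = 61 + 101*(41/53 + (-10 - 2*(-6))/58) = 61 + 101*(41*(1/53) + (-10 + 12)*(1/58)) = 61 + 101*(41/53 + 2*(1/58)) = 61 + 101*(41/53 + 1/29) = 61 + 101*(1242/1537) = 61 + 125442/1537 = 219199/1537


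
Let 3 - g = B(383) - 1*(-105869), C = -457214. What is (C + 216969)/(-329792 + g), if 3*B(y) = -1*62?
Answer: 720735/1306912 ≈ 0.55148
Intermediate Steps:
B(y) = -62/3 (B(y) = (-1*62)/3 = (⅓)*(-62) = -62/3)
g = -317536/3 (g = 3 - (-62/3 - 1*(-105869)) = 3 - (-62/3 + 105869) = 3 - 1*317545/3 = 3 - 317545/3 = -317536/3 ≈ -1.0585e+5)
(C + 216969)/(-329792 + g) = (-457214 + 216969)/(-329792 - 317536/3) = -240245/(-1306912/3) = -240245*(-3/1306912) = 720735/1306912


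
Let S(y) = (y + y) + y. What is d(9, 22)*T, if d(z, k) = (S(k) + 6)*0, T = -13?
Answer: 0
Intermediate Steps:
S(y) = 3*y (S(y) = 2*y + y = 3*y)
d(z, k) = 0 (d(z, k) = (3*k + 6)*0 = (6 + 3*k)*0 = 0)
d(9, 22)*T = 0*(-13) = 0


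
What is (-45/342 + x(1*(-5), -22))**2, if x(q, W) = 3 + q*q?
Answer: 1121481/1444 ≈ 776.65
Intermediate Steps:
x(q, W) = 3 + q**2
(-45/342 + x(1*(-5), -22))**2 = (-45/342 + (3 + (1*(-5))**2))**2 = (-45*1/342 + (3 + (-5)**2))**2 = (-5/38 + (3 + 25))**2 = (-5/38 + 28)**2 = (1059/38)**2 = 1121481/1444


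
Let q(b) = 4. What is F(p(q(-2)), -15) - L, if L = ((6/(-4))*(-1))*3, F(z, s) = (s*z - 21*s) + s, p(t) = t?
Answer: 471/2 ≈ 235.50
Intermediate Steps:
F(z, s) = -20*s + s*z (F(z, s) = (-21*s + s*z) + s = -20*s + s*z)
L = 9/2 (L = ((6*(-¼))*(-1))*3 = -3/2*(-1)*3 = (3/2)*3 = 9/2 ≈ 4.5000)
F(p(q(-2)), -15) - L = -15*(-20 + 4) - 1*9/2 = -15*(-16) - 9/2 = 240 - 9/2 = 471/2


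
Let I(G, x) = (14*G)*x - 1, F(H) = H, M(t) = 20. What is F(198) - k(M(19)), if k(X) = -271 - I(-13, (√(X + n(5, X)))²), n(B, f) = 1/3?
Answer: -9698/3 ≈ -3232.7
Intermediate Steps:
n(B, f) = ⅓
I(G, x) = -1 + 14*G*x (I(G, x) = 14*G*x - 1 = -1 + 14*G*x)
k(X) = -628/3 + 182*X (k(X) = -271 - (-1 + 14*(-13)*(√(X + ⅓))²) = -271 - (-1 + 14*(-13)*(√(⅓ + X))²) = -271 - (-1 + 14*(-13)*(⅓ + X)) = -271 - (-1 + (-182/3 - 182*X)) = -271 - (-185/3 - 182*X) = -271 + (185/3 + 182*X) = -628/3 + 182*X)
F(198) - k(M(19)) = 198 - (-628/3 + 182*20) = 198 - (-628/3 + 3640) = 198 - 1*10292/3 = 198 - 10292/3 = -9698/3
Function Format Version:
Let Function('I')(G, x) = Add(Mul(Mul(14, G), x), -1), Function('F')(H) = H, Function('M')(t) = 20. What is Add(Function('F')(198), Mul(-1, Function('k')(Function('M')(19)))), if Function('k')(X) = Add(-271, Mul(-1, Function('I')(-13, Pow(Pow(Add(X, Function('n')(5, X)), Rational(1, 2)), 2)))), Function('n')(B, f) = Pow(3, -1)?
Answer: Rational(-9698, 3) ≈ -3232.7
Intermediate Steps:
Function('n')(B, f) = Rational(1, 3)
Function('I')(G, x) = Add(-1, Mul(14, G, x)) (Function('I')(G, x) = Add(Mul(14, G, x), -1) = Add(-1, Mul(14, G, x)))
Function('k')(X) = Add(Rational(-628, 3), Mul(182, X)) (Function('k')(X) = Add(-271, Mul(-1, Add(-1, Mul(14, -13, Pow(Pow(Add(X, Rational(1, 3)), Rational(1, 2)), 2))))) = Add(-271, Mul(-1, Add(-1, Mul(14, -13, Pow(Pow(Add(Rational(1, 3), X), Rational(1, 2)), 2))))) = Add(-271, Mul(-1, Add(-1, Mul(14, -13, Add(Rational(1, 3), X))))) = Add(-271, Mul(-1, Add(-1, Add(Rational(-182, 3), Mul(-182, X))))) = Add(-271, Mul(-1, Add(Rational(-185, 3), Mul(-182, X)))) = Add(-271, Add(Rational(185, 3), Mul(182, X))) = Add(Rational(-628, 3), Mul(182, X)))
Add(Function('F')(198), Mul(-1, Function('k')(Function('M')(19)))) = Add(198, Mul(-1, Add(Rational(-628, 3), Mul(182, 20)))) = Add(198, Mul(-1, Add(Rational(-628, 3), 3640))) = Add(198, Mul(-1, Rational(10292, 3))) = Add(198, Rational(-10292, 3)) = Rational(-9698, 3)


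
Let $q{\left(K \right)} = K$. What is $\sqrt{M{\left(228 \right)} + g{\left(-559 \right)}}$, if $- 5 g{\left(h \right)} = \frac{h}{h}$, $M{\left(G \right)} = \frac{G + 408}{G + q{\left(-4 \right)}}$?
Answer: $\frac{\sqrt{51730}}{140} \approx 1.6246$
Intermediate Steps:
$M{\left(G \right)} = \frac{408 + G}{-4 + G}$ ($M{\left(G \right)} = \frac{G + 408}{G - 4} = \frac{408 + G}{-4 + G}$)
$g{\left(h \right)} = - \frac{1}{5}$ ($g{\left(h \right)} = - \frac{h \frac{1}{h}}{5} = \left(- \frac{1}{5}\right) 1 = - \frac{1}{5}$)
$\sqrt{M{\left(228 \right)} + g{\left(-559 \right)}} = \sqrt{\frac{408 + 228}{-4 + 228} - \frac{1}{5}} = \sqrt{\frac{1}{224} \cdot 636 - \frac{1}{5}} = \sqrt{\frac{159}{56} - \frac{1}{5}} = \sqrt{\frac{739}{280}} = \frac{\sqrt{51730}}{140}$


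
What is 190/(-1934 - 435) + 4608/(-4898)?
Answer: -5923486/5801681 ≈ -1.0210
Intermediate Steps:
190/(-1934 - 435) + 4608/(-4898) = 190/(-2369) + 4608*(-1/4898) = 190*(-1/2369) - 2304/2449 = -190/2369 - 2304/2449 = -5923486/5801681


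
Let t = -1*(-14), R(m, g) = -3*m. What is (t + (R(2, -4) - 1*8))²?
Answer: 0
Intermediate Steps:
t = 14
(t + (R(2, -4) - 1*8))² = (14 + (-3*2 - 1*8))² = (14 + (-6 - 8))² = (14 - 14)² = 0² = 0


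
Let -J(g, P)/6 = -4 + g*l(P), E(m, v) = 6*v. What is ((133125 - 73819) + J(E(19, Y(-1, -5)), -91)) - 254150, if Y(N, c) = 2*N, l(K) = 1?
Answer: -194748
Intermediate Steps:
J(g, P) = 24 - 6*g (J(g, P) = -6*(-4 + g*1) = -6*(-4 + g) = 24 - 6*g)
((133125 - 73819) + J(E(19, Y(-1, -5)), -91)) - 254150 = ((133125 - 73819) + (24 - 36*2*(-1))) - 254150 = (59306 + (24 - 36*(-2))) - 254150 = (59306 + (24 - 6*(-12))) - 254150 = (59306 + (24 + 72)) - 254150 = (59306 + 96) - 254150 = 59402 - 254150 = -194748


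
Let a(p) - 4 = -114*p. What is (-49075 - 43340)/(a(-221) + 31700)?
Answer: -30805/18966 ≈ -1.6242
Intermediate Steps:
a(p) = 4 - 114*p
(-49075 - 43340)/(a(-221) + 31700) = (-49075 - 43340)/((4 - 114*(-221)) + 31700) = -92415/((4 + 25194) + 31700) = -92415/(25198 + 31700) = -92415/56898 = -92415*1/56898 = -30805/18966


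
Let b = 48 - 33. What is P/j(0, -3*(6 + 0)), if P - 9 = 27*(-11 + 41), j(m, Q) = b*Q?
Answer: -91/30 ≈ -3.0333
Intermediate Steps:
b = 15
j(m, Q) = 15*Q
P = 819 (P = 9 + 27*(-11 + 41) = 9 + 27*30 = 9 + 810 = 819)
P/j(0, -3*(6 + 0)) = 819/((15*(-3*(6 + 0)))) = 819/((15*(-3*6))) = 819/((15*(-18))) = 819/(-270) = 819*(-1/270) = -91/30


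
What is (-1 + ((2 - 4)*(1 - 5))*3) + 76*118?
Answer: 8991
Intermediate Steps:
(-1 + ((2 - 4)*(1 - 5))*3) + 76*118 = (-1 - 2*(-4)*3) + 8968 = (-1 + 8*3) + 8968 = (-1 + 24) + 8968 = 23 + 8968 = 8991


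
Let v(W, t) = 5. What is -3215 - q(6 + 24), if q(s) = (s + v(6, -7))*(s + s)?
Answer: -5315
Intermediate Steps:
q(s) = 2*s*(5 + s) (q(s) = (s + 5)*(s + s) = (5 + s)*(2*s) = 2*s*(5 + s))
-3215 - q(6 + 24) = -3215 - 2*(6 + 24)*(5 + (6 + 24)) = -3215 - 2*30*(5 + 30) = -3215 - 2*30*35 = -3215 - 1*2100 = -3215 - 2100 = -5315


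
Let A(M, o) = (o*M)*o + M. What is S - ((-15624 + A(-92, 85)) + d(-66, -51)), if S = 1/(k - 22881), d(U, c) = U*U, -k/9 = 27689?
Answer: 183943756919/272082 ≈ 6.7606e+5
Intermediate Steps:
k = -249201 (k = -9*27689 = -249201)
A(M, o) = M + M*o² (A(M, o) = (M*o)*o + M = M*o² + M = M + M*o²)
d(U, c) = U²
S = -1/272082 (S = 1/(-249201 - 22881) = 1/(-272082) = -1/272082 ≈ -3.6754e-6)
S - ((-15624 + A(-92, 85)) + d(-66, -51)) = -1/272082 - ((-15624 - 92*(1 + 85²)) + (-66)²) = -1/272082 - ((-15624 - 92*(1 + 7225)) + 4356) = -1/272082 - ((-15624 - 92*7226) + 4356) = -1/272082 - ((-15624 - 664792) + 4356) = -1/272082 - (-680416 + 4356) = -1/272082 - 1*(-676060) = -1/272082 + 676060 = 183943756919/272082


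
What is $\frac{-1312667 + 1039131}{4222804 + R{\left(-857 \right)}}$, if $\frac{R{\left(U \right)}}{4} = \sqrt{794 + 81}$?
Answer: $- \frac{36096528592}{557252300263} + \frac{170960 \sqrt{35}}{557252300263} \approx -0.064774$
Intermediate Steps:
$R{\left(U \right)} = 20 \sqrt{35}$ ($R{\left(U \right)} = 4 \sqrt{794 + 81} = 4 \sqrt{875} = 4 \cdot 5 \sqrt{35} = 20 \sqrt{35}$)
$\frac{-1312667 + 1039131}{4222804 + R{\left(-857 \right)}} = \frac{-1312667 + 1039131}{4222804 + 20 \sqrt{35}} = - \frac{273536}{4222804 + 20 \sqrt{35}}$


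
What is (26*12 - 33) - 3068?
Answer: -2789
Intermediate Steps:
(26*12 - 33) - 3068 = (312 - 33) - 3068 = 279 - 3068 = -2789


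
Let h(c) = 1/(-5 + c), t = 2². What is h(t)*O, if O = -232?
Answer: 232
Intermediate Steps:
t = 4
h(t)*O = -232/(-5 + 4) = -232/(-1) = -1*(-232) = 232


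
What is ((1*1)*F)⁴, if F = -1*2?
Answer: 16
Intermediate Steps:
F = -2
((1*1)*F)⁴ = ((1*1)*(-2))⁴ = (1*(-2))⁴ = (-2)⁴ = 16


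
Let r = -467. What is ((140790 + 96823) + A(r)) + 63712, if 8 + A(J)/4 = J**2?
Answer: 1173649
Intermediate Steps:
A(J) = -32 + 4*J**2
((140790 + 96823) + A(r)) + 63712 = ((140790 + 96823) + (-32 + 4*(-467)**2)) + 63712 = (237613 + (-32 + 4*218089)) + 63712 = (237613 + (-32 + 872356)) + 63712 = (237613 + 872324) + 63712 = 1109937 + 63712 = 1173649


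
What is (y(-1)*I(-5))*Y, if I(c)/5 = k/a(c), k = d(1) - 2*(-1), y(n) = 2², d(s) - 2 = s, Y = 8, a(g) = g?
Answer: -160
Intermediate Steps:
d(s) = 2 + s
y(n) = 4
k = 5 (k = (2 + 1) - 2*(-1) = 3 + 2 = 5)
I(c) = 25/c (I(c) = 5*(5/c) = 25/c)
(y(-1)*I(-5))*Y = (4*(25/(-5)))*8 = (4*(25*(-⅕)))*8 = (4*(-5))*8 = -20*8 = -160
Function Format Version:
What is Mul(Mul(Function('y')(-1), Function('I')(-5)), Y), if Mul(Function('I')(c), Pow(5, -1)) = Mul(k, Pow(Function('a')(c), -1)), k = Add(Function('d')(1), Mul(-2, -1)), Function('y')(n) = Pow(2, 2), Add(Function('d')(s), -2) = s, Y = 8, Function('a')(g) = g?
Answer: -160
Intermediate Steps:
Function('d')(s) = Add(2, s)
Function('y')(n) = 4
k = 5 (k = Add(Add(2, 1), Mul(-2, -1)) = Add(3, 2) = 5)
Function('I')(c) = Mul(25, Pow(c, -1)) (Function('I')(c) = Mul(5, Mul(5, Pow(c, -1))) = Mul(25, Pow(c, -1)))
Mul(Mul(Function('y')(-1), Function('I')(-5)), Y) = Mul(Mul(4, Mul(25, Pow(-5, -1))), 8) = Mul(Mul(4, Mul(25, Rational(-1, 5))), 8) = Mul(Mul(4, -5), 8) = Mul(-20, 8) = -160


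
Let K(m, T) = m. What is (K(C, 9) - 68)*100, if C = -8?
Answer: -7600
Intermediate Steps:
(K(C, 9) - 68)*100 = (-8 - 68)*100 = -76*100 = -7600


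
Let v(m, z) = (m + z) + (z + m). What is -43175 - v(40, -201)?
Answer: -42853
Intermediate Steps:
v(m, z) = 2*m + 2*z (v(m, z) = (m + z) + (m + z) = 2*m + 2*z)
-43175 - v(40, -201) = -43175 - (2*40 + 2*(-201)) = -43175 - (80 - 402) = -43175 - 1*(-322) = -43175 + 322 = -42853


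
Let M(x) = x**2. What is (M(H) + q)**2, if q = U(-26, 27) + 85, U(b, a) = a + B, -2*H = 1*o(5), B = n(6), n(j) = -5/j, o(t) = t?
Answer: 1985281/144 ≈ 13787.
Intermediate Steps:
B = -5/6 ≈ -0.83333
H = -5/2 ≈ -2.5000
U(b, a) = -5/6 + a (U(b, a) = a - 5/6 = -5/6 + a)
q = 667/6 (q = (-5/6 + 27) + 85 = 157/6 + 85 = 667/6 ≈ 111.17)
(M(H) + q)**2 = ((-5/2)**2 + 667/6)**2 = (25/4 + 667/6)**2 = (1409/12)**2 = 1985281/144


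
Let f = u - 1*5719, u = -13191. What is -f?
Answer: 18910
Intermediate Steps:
f = -18910 (f = -13191 - 1*5719 = -13191 - 5719 = -18910)
-f = -1*(-18910) = 18910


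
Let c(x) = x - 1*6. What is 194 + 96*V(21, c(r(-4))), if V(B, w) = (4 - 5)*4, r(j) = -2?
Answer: -190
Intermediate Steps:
c(x) = -6 + x (c(x) = x - 6 = -6 + x)
V(B, w) = -4 (V(B, w) = -1*4 = -4)
194 + 96*V(21, c(r(-4))) = 194 + 96*(-4) = 194 - 384 = -190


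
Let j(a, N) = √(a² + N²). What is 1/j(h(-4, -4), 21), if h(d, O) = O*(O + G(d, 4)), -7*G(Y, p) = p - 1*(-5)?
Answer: 7*√43513/43513 ≈ 0.033557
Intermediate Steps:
G(Y, p) = -5/7 - p/7 (G(Y, p) = -(p - 1*(-5))/7 = -(p + 5)/7 = -(5 + p)/7 = -5/7 - p/7)
h(d, O) = O*(-9/7 + O) (h(d, O) = O*(O + (-5/7 - ⅐*4)) = O*(O + (-5/7 - 4/7)) = O*(O - 9/7) = O*(-9/7 + O))
j(a, N) = √(N² + a²)
1/j(h(-4, -4), 21) = 1/(√(21² + ((⅐)*(-4)*(-9 + 7*(-4)))²)) = 1/(√(441 + ((⅐)*(-4)*(-9 - 28))²)) = 1/(√(441 + ((⅐)*(-4)*(-37))²)) = 1/(√(441 + (148/7)²)) = 1/(√(441 + 21904/49)) = 1/(√(43513/49)) = 1/(√43513/7) = 7*√43513/43513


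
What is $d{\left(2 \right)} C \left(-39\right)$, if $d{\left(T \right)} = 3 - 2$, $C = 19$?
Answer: $-741$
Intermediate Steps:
$d{\left(T \right)} = 1$
$d{\left(2 \right)} C \left(-39\right) = 1 \cdot 19 \left(-39\right) = 19 \left(-39\right) = -741$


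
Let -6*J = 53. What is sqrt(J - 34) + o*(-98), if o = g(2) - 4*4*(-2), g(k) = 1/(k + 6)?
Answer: -12593/4 + I*sqrt(1542)/6 ≈ -3148.3 + 6.5447*I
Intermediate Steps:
J = -53/6 (J = -1/6*53 = -53/6 ≈ -8.8333)
g(k) = 1/(6 + k)
o = 257/8 (o = 1/(6 + 2) - 4*4*(-2) = 1/8 - 16*(-2) = 1/8 - 1*(-32) = 1/8 + 32 = 257/8 ≈ 32.125)
sqrt(J - 34) + o*(-98) = sqrt(-53/6 - 34) + (257/8)*(-98) = sqrt(-257/6) - 12593/4 = I*sqrt(1542)/6 - 12593/4 = -12593/4 + I*sqrt(1542)/6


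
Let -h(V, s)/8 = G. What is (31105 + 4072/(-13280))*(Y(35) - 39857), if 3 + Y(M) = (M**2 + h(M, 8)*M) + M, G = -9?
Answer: -93147358964/83 ≈ -1.1223e+9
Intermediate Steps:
h(V, s) = 72 (h(V, s) = -8*(-9) = 72)
Y(M) = -3 + M**2 + 73*M (Y(M) = -3 + ((M**2 + 72*M) + M) = -3 + (M**2 + 73*M) = -3 + M**2 + 73*M)
(31105 + 4072/(-13280))*(Y(35) - 39857) = (31105 + 4072/(-13280))*((-3 + 35**2 + 73*35) - 39857) = (31105 + 4072*(-1/13280))*((-3 + 1225 + 2555) - 39857) = (31105 - 509/1660)*(3777 - 39857) = (51633791/1660)*(-36080) = -93147358964/83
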